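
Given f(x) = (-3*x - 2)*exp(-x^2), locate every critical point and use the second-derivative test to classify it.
f'(x) = (2*x*(3*x + 2) - 3)*exp(-x^2)

Solve f'(x) = 0:
  f'(x) = (6*x^2 + 4*x - 3)·exp(-x^2) and exp(-x^2) > 0 for every x, so f'(x) = 0 ⇔ 6*x^2 + 4*x - 3 = 0.
  6*x^2 + 4*x - 3 = 0 has no rational roots; quadratic formula: x = (-4 ± √88)/12.
  ⇒ x = -sqrt(22)/6 - 1/3 ≈ -1.1151, -1/3 + sqrt(22)/6 ≈ 0.4484

f''(x) = 2*(-6*x^3 - 4*x^2 + 9*x + 2)*exp(-x^2)
Second-derivative test at each critical point:
  f''(-1.1151) = -2.7055 < 0 → local maximum
  f''(0.4484) = 7.6722 > 0 → local minimum

Critical points: x = -sqrt(22)/6 - 1/3 ≈ -1.1151 (local maximum); x = -1/3 + sqrt(22)/6 ≈ 0.4484 (local minimum)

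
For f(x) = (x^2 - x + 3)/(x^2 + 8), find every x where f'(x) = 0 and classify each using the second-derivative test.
f'(x) = (x^2 + 10*x - 8)/(x^4 + 16*x^2 + 64)

Solve f'(x) = 0:
  f'(x) = (x^2 + 10*x - 8)/(x^2 + 8)^2; the denominator is positive wherever f is defined, so f'(x) = 0 ⇔ x^2 + 10*x - 8 = 0.
  x^2 + 10*x - 8 = 0 has no rational roots; quadratic formula: x = (-10 ± √132)/2.
  ⇒ x = -sqrt(33) - 5 ≈ -10.7446, -5 + sqrt(33) ≈ 0.7446

f''(x) = 2*(-x^3 - 15*x^2 + 24*x + 40)/(x^6 + 24*x^4 + 192*x^2 + 512)
Second-derivative test at each critical point:
  f''(-10.7446) = -0.0008 < 0 → local maximum
  f''(0.7446) = 0.1570 > 0 → local minimum

Critical points: x = -sqrt(33) - 5 ≈ -10.7446 (local maximum); x = -5 + sqrt(33) ≈ 0.7446 (local minimum)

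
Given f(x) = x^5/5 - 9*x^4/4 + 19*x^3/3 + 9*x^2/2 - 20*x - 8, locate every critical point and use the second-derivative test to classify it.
f'(x) = x^4 - 9*x^3 + 19*x^2 + 9*x - 20

Solve f'(x) = 0:
  Factor: x^4 - 9*x^3 + 19*x^2 + 9*x - 20 = (x - 5)*(x - 4)*(x - 1)*(x + 1) = 0.
  ⇒ x = -1, 1, 4, 5

f''(x) = 4*x^3 - 27*x^2 + 38*x + 9
Second-derivative test at each critical point:
  f''(-1) = -60 < 0 → local maximum
  f''(1) = 24 > 0 → local minimum
  f''(4) = -15 < 0 → local maximum
  f''(5) = 24 > 0 → local minimum

Critical points: x = -1 (local maximum); x = 1 (local minimum); x = 4 (local maximum); x = 5 (local minimum)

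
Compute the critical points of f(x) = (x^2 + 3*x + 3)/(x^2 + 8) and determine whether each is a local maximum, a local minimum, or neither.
f'(x) = (-3*x^2 + 10*x + 24)/(x^4 + 16*x^2 + 64)

Solve f'(x) = 0:
  f'(x) = -(3*x^2 - 10*x - 24)/(x^2 + 8)^2; the denominator is positive wherever f is defined, so f'(x) = 0 ⇔ -3*x^2 + 10*x + 24 = 0.
  3*x^2 - 10*x - 24 = 0 has no rational roots; quadratic formula: x = (10 ± √388)/6.
  ⇒ x = 5/3 - sqrt(97)/3 ≈ -1.6163, 5/3 + sqrt(97)/3 ≈ 4.9496

f''(x) = 2*(3*x^3 - 15*x^2 - 72*x + 40)/(x^6 + 24*x^4 + 192*x^2 + 512)
Second-derivative test at each critical point:
  f''(-1.6163) = 0.1749 > 0 → local minimum
  f''(4.9496) = -0.0187 < 0 → local maximum

Critical points: x = 5/3 - sqrt(97)/3 ≈ -1.6163 (local minimum); x = 5/3 + sqrt(97)/3 ≈ 4.9496 (local maximum)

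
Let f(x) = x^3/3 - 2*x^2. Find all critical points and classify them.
f'(x) = x*(x - 4)

Solve f'(x) = 0:
  Factor: x^2 - 4*x = x*(x - 4) = 0.
  ⇒ x = 0, 4

f''(x) = 2*x - 4
Second-derivative test at each critical point:
  f''(0) = -4 < 0 → local maximum
  f''(4) = 4 > 0 → local minimum

Critical points: x = 0 (local maximum); x = 4 (local minimum)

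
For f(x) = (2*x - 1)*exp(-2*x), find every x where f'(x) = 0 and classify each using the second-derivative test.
f'(x) = 4*(1 - x)*exp(-2*x)

Solve f'(x) = 0:
  f'(x) = (4 - 4*x)·exp(-2*x) and exp(-2*x) > 0 for every x, so f'(x) = 0 ⇔ 4 - 4*x = 0.
  Factor: 4 - 4*x = -4*(x - 1) = 0.
  ⇒ x = 1

f''(x) = 4*(2*x - 3)*exp(-2*x)
Second-derivative test at each critical point:
  f''(1) = -0.5413 < 0 → local maximum

Critical points: x = 1 (local maximum)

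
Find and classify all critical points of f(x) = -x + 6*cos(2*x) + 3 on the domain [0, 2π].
f'(x) = -12*sin(2*x) - 1

Solve f'(x) = 0 on [0, 2π]:
  f'(x) = 0 ⇔ sin(2*x) = -1/12, i.e. 2*x = arcsin(-1/12) + 2nπ or 2*x = π − arcsin(-1/12) + 2nπ; keep the solutions lying in [0, 2π].
  ⇒ x = asin(1/12)/2 + pi/2 ≈ 1.6125, pi - asin(1/12)/2 ≈ 3.0999, asin(1/12)/2 + 3*pi/2 ≈ 4.7541, -asin(1/12)/2 + 2*pi ≈ 6.2415

f''(x) = -24*cos(2*x)
Second-derivative test at each critical point:
  f''(1.6125) = 23.9165 > 0 → local minimum
  f''(3.0999) = -23.9165 < 0 → local maximum
  f''(4.7541) = 23.9165 > 0 → local minimum
  f''(6.2415) = -23.9165 < 0 → local maximum

Critical points: x = asin(1/12)/2 + pi/2 ≈ 1.6125 (local minimum); x = pi - asin(1/12)/2 ≈ 3.0999 (local maximum); x = asin(1/12)/2 + 3*pi/2 ≈ 4.7541 (local minimum); x = -asin(1/12)/2 + 2*pi ≈ 6.2415 (local maximum)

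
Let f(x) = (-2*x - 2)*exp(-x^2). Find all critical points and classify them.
f'(x) = 2*(2*x*(x + 1) - 1)*exp(-x^2)

Solve f'(x) = 0:
  f'(x) = (4*x^2 + 4*x - 2)·exp(-x^2) and exp(-x^2) > 0 for every x, so f'(x) = 0 ⇔ 4*x^2 + 4*x - 2 = 0.
  Factor: 4*x^2 + 4*x - 2 = 2*(2*x^2 + 2*x - 1); 2*x^2 + 2*x - 1 = 0 has no rational roots; quadratic formula: x = (-2 ± √12)/4.
  ⇒ x = -sqrt(3)/2 - 1/2 ≈ -1.3660, -1/2 + sqrt(3)/2 ≈ 0.3660

f''(x) = 4*(-2*x^2*(x + 1) + 3*x + 1)*exp(-x^2)
Second-derivative test at each critical point:
  f''(-1.3660) = -1.0721 < 0 → local maximum
  f''(0.3660) = 6.0595 > 0 → local minimum

Critical points: x = -sqrt(3)/2 - 1/2 ≈ -1.3660 (local maximum); x = -1/2 + sqrt(3)/2 ≈ 0.3660 (local minimum)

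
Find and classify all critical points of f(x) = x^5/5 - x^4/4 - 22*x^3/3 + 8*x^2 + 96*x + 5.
f'(x) = x^4 - x^3 - 22*x^2 + 16*x + 96

Solve f'(x) = 0:
  Factor: x^4 - x^3 - 22*x^2 + 16*x + 96 = (x - 4)*(x - 3)*(x + 2)*(x + 4) = 0.
  ⇒ x = -4, -2, 3, 4

f''(x) = 4*x^3 - 3*x^2 - 44*x + 16
Second-derivative test at each critical point:
  f''(-4) = -112 < 0 → local maximum
  f''(-2) = 60 > 0 → local minimum
  f''(3) = -35 < 0 → local maximum
  f''(4) = 48 > 0 → local minimum

Critical points: x = -4 (local maximum); x = -2 (local minimum); x = 3 (local maximum); x = 4 (local minimum)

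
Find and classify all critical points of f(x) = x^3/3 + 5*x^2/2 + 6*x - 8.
f'(x) = x^2 + 5*x + 6

Solve f'(x) = 0:
  Factor: x^2 + 5*x + 6 = (x + 2)*(x + 3) = 0.
  ⇒ x = -3, -2

f''(x) = 2*x + 5
Second-derivative test at each critical point:
  f''(-3) = -1 < 0 → local maximum
  f''(-2) = 1 > 0 → local minimum

Critical points: x = -3 (local maximum); x = -2 (local minimum)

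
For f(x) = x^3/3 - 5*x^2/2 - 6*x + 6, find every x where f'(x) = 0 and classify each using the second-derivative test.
f'(x) = x^2 - 5*x - 6

Solve f'(x) = 0:
  Factor: x^2 - 5*x - 6 = (x - 6)*(x + 1) = 0.
  ⇒ x = -1, 6

f''(x) = 2*x - 5
Second-derivative test at each critical point:
  f''(-1) = -7 < 0 → local maximum
  f''(6) = 7 > 0 → local minimum

Critical points: x = -1 (local maximum); x = 6 (local minimum)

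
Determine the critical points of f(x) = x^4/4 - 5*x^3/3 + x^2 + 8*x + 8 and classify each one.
f'(x) = x^3 - 5*x^2 + 2*x + 8

Solve f'(x) = 0:
  Factor: x^3 - 5*x^2 + 2*x + 8 = (x - 4)*(x - 2)*(x + 1) = 0.
  ⇒ x = -1, 2, 4

f''(x) = 3*x^2 - 10*x + 2
Second-derivative test at each critical point:
  f''(-1) = 15 > 0 → local minimum
  f''(2) = -6 < 0 → local maximum
  f''(4) = 10 > 0 → local minimum

Critical points: x = -1 (local minimum); x = 2 (local maximum); x = 4 (local minimum)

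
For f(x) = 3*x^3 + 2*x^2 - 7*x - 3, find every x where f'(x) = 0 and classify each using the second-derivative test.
f'(x) = 9*x^2 + 4*x - 7

Solve f'(x) = 0:
  9*x^2 + 4*x - 7 = 0 has no rational roots; quadratic formula: x = (-4 ± √268)/18.
  ⇒ x = -sqrt(67)/9 - 2/9 ≈ -1.1317, -2/9 + sqrt(67)/9 ≈ 0.6873

f''(x) = 18*x + 4
Second-derivative test at each critical point:
  f''(-1.1317) = -16.3707 < 0 → local maximum
  f''(0.6873) = 16.3707 > 0 → local minimum

Critical points: x = -sqrt(67)/9 - 2/9 ≈ -1.1317 (local maximum); x = -2/9 + sqrt(67)/9 ≈ 0.6873 (local minimum)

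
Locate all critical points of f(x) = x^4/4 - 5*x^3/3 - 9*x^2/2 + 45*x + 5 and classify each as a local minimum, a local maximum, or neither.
f'(x) = x^3 - 5*x^2 - 9*x + 45

Solve f'(x) = 0:
  Factor: x^3 - 5*x^2 - 9*x + 45 = (x - 5)*(x - 3)*(x + 3) = 0.
  ⇒ x = -3, 3, 5

f''(x) = 3*x^2 - 10*x - 9
Second-derivative test at each critical point:
  f''(-3) = 48 > 0 → local minimum
  f''(3) = -12 < 0 → local maximum
  f''(5) = 16 > 0 → local minimum

Critical points: x = -3 (local minimum); x = 3 (local maximum); x = 5 (local minimum)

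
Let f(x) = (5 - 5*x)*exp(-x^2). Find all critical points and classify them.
f'(x) = 5*(2*x*(x - 1) - 1)*exp(-x^2)

Solve f'(x) = 0:
  f'(x) = (10*x^2 - 10*x - 5)·exp(-x^2) and exp(-x^2) > 0 for every x, so f'(x) = 0 ⇔ 10*x^2 - 10*x - 5 = 0.
  Factor: 10*x^2 - 10*x - 5 = 5*(2*x^2 - 2*x - 1); 2*x^2 - 2*x - 1 = 0 has no rational roots; quadratic formula: x = (2 ± √12)/4.
  ⇒ x = 1/2 - sqrt(3)/2 ≈ -0.3660, 1/2 + sqrt(3)/2 ≈ 1.3660

f''(x) = 10*(2*x^2*(1 - x) + 3*x - 1)*exp(-x^2)
Second-derivative test at each critical point:
  f''(-0.3660) = -15.1487 < 0 → local maximum
  f''(1.3660) = 2.6801 > 0 → local minimum

Critical points: x = 1/2 - sqrt(3)/2 ≈ -0.3660 (local maximum); x = 1/2 + sqrt(3)/2 ≈ 1.3660 (local minimum)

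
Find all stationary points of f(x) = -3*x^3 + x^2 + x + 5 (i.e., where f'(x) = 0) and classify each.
f'(x) = -9*x^2 + 2*x + 1

Solve f'(x) = 0:
  9*x^2 - 2*x - 1 = 0 has no rational roots; quadratic formula: x = (2 ± √40)/18.
  ⇒ x = 1/9 - sqrt(10)/9 ≈ -0.2403, 1/9 + sqrt(10)/9 ≈ 0.4625

f''(x) = 2 - 18*x
Second-derivative test at each critical point:
  f''(-0.2403) = 6.3246 > 0 → local minimum
  f''(0.4625) = -6.3246 < 0 → local maximum

Critical points: x = 1/9 - sqrt(10)/9 ≈ -0.2403 (local minimum); x = 1/9 + sqrt(10)/9 ≈ 0.4625 (local maximum)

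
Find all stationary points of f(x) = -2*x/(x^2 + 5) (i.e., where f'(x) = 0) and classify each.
f'(x) = 2*(x^2 - 5)/(x^2 + 5)^2

Solve f'(x) = 0:
  f'(x) = 2*(x^2 - 5)/(x^2 + 5)^2; the denominator is positive wherever f is defined, so f'(x) = 0 ⇔ 2*x^2 - 10 = 0.
  Factor: 2*x^2 - 10 = 2*(x^2 - 5); x^2 - 5 = 0 has no rational roots; quadratic formula: x = (0 ± √20)/2.
  ⇒ x = -sqrt(5) ≈ -2.2361, sqrt(5) ≈ 2.2361

f''(x) = 4*x*(15 - x^2)/(x^2 + 5)^3
Second-derivative test at each critical point:
  f''(-2.2361) = -0.0894 < 0 → local maximum
  f''(2.2361) = 0.0894 > 0 → local minimum

Critical points: x = -sqrt(5) ≈ -2.2361 (local maximum); x = sqrt(5) ≈ 2.2361 (local minimum)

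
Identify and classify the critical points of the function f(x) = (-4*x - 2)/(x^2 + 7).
f'(x) = 4*(x^2 + x - 7)/(x^4 + 14*x^2 + 49)

Solve f'(x) = 0:
  f'(x) = 4*(x^2 + x - 7)/(x^2 + 7)^2; the denominator is positive wherever f is defined, so f'(x) = 0 ⇔ 4*x^2 + 4*x - 28 = 0.
  Factor: 4*x^2 + 4*x - 28 = 4*(x^2 + x - 7); x^2 + x - 7 = 0 has no rational roots; quadratic formula: x = (-1 ± √29)/2.
  ⇒ x = -sqrt(29)/2 - 1/2 ≈ -3.1926, -1/2 + sqrt(29)/2 ≈ 2.1926

f''(x) = 4*(-4*x^2*(2*x + 1) + (6*x + 1)*(x^2 + 7))/(x^2 + 7)^3
Second-derivative test at each critical point:
  f''(-3.1926) = -0.0729 < 0 → local maximum
  f''(2.1926) = 0.1545 > 0 → local minimum

Critical points: x = -sqrt(29)/2 - 1/2 ≈ -3.1926 (local maximum); x = -1/2 + sqrt(29)/2 ≈ 2.1926 (local minimum)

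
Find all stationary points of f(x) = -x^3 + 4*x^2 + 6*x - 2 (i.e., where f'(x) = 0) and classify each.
f'(x) = -3*x^2 + 8*x + 6

Solve f'(x) = 0:
  3*x^2 - 8*x - 6 = 0 has no rational roots; quadratic formula: x = (8 ± √136)/6.
  ⇒ x = 4/3 - sqrt(34)/3 ≈ -0.6103, 4/3 + sqrt(34)/3 ≈ 3.2770

f''(x) = 8 - 6*x
Second-derivative test at each critical point:
  f''(-0.6103) = 11.6619 > 0 → local minimum
  f''(3.2770) = -11.6619 < 0 → local maximum

Critical points: x = 4/3 - sqrt(34)/3 ≈ -0.6103 (local minimum); x = 4/3 + sqrt(34)/3 ≈ 3.2770 (local maximum)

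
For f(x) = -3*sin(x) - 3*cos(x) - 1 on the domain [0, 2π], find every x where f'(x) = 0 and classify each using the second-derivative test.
f'(x) = -3*sqrt(2)*cos(x + pi/4)

Solve f'(x) = 0 on [0, 2π]:
  f'(x) = 0 ⇔ -3*cos(x) = -3*sin(x) ⇔ tan(x) = 1, i.e. x = arctan(1) + nπ; keep the solutions lying in [0, 2π].
  ⇒ x = pi/4 ≈ 0.7854, 5*pi/4 ≈ 3.9270

f''(x) = 3*sqrt(2)*sin(x + pi/4)
Second-derivative test at each critical point:
  f''(0.7854) = 4.2426 > 0 → local minimum
  f''(3.9270) = -4.2426 < 0 → local maximum

Critical points: x = pi/4 ≈ 0.7854 (local minimum); x = 5*pi/4 ≈ 3.9270 (local maximum)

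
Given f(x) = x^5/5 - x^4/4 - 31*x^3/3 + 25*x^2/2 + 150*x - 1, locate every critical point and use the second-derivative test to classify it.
f'(x) = x^4 - x^3 - 31*x^2 + 25*x + 150

Solve f'(x) = 0:
  Factor: x^4 - x^3 - 31*x^2 + 25*x + 150 = (x - 5)*(x - 3)*(x + 2)*(x + 5) = 0.
  ⇒ x = -5, -2, 3, 5

f''(x) = 4*x^3 - 3*x^2 - 62*x + 25
Second-derivative test at each critical point:
  f''(-5) = -240 < 0 → local maximum
  f''(-2) = 105 > 0 → local minimum
  f''(3) = -80 < 0 → local maximum
  f''(5) = 140 > 0 → local minimum

Critical points: x = -5 (local maximum); x = -2 (local minimum); x = 3 (local maximum); x = 5 (local minimum)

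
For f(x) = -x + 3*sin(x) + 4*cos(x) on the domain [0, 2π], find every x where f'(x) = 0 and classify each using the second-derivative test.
f'(x) = -4*sin(x) + 3*cos(x) - 1

Solve f'(x) = 0 on [0, 2π]:
  f'(x) = 0 ⇔ -4*sin(x) + 3*cos(x) = 1. Write the left side as R·cos(x + φ) with R = √(3² + 4²) = 5, cos φ = 3/5, sin φ = 4/5; then cos(x + φ) = 1/5. Solve for x and keep the solutions lying in [0, 2π].
  ⇒ x = atan((-4 + 6*sqrt(6))/(3 + 8*sqrt(6))) ≈ 0.4421, atan((-6*sqrt(6) - 4)/(3 - 8*sqrt(6))) + pi ≈ 3.9865

f''(x) = -3*sin(x) - 4*cos(x)
Second-derivative test at each critical point:
  f''(0.4421) = -4.8990 < 0 → local maximum
  f''(3.9865) = 4.8990 > 0 → local minimum

Critical points: x = atan((-4 + 6*sqrt(6))/(3 + 8*sqrt(6))) ≈ 0.4421 (local maximum); x = atan((-6*sqrt(6) - 4)/(3 - 8*sqrt(6))) + pi ≈ 3.9865 (local minimum)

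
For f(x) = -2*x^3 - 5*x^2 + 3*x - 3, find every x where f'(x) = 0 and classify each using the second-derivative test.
f'(x) = -6*x^2 - 10*x + 3

Solve f'(x) = 0:
  6*x^2 + 10*x - 3 = 0 has no rational roots; quadratic formula: x = (-10 ± √172)/12.
  ⇒ x = -sqrt(43)/6 - 5/6 ≈ -1.9262, -5/6 + sqrt(43)/6 ≈ 0.2596

f''(x) = -12*x - 10
Second-derivative test at each critical point:
  f''(-1.9262) = 13.1149 > 0 → local minimum
  f''(0.2596) = -13.1149 < 0 → local maximum

Critical points: x = -sqrt(43)/6 - 5/6 ≈ -1.9262 (local minimum); x = -5/6 + sqrt(43)/6 ≈ 0.2596 (local maximum)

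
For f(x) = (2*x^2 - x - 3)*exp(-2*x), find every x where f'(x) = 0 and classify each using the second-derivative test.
f'(x) = (-4*x^2 + 6*x + 5)*exp(-2*x)

Solve f'(x) = 0:
  f'(x) = (-4*x^2 + 6*x + 5)·exp(-2*x) and exp(-2*x) > 0 for every x, so f'(x) = 0 ⇔ -4*x^2 + 6*x + 5 = 0.
  4*x^2 - 6*x - 5 = 0 has no rational roots; quadratic formula: x = (6 ± √116)/8.
  ⇒ x = 3/4 - sqrt(29)/4 ≈ -0.5963, 3/4 + sqrt(29)/4 ≈ 2.0963

f''(x) = 4*(2*x^2 - 5*x - 1)*exp(-2*x)
Second-derivative test at each critical point:
  f''(-0.5963) = 35.4945 > 0 → local minimum
  f''(2.0963) = -0.1627 < 0 → local maximum

Critical points: x = 3/4 - sqrt(29)/4 ≈ -0.5963 (local minimum); x = 3/4 + sqrt(29)/4 ≈ 2.0963 (local maximum)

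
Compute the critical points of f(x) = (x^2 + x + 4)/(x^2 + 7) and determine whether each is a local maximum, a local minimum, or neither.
f'(x) = (-x^2 + 6*x + 7)/(x^4 + 14*x^2 + 49)

Solve f'(x) = 0:
  f'(x) = -(x - 7)*(x + 1)/(x^2 + 7)^2; the denominator is positive wherever f is defined, so f'(x) = 0 ⇔ -x^2 + 6*x + 7 = 0.
  Factor: -x^2 + 6*x + 7 = -(x - 7)*(x + 1) = 0.
  ⇒ x = -1, 7

f''(x) = 2*(x^3 - 9*x^2 - 21*x + 21)/(x^6 + 21*x^4 + 147*x^2 + 343)
Second-derivative test at each critical point:
  f''(-1) = 1/8 > 0 → local minimum
  f''(7) = -1/392 < 0 → local maximum

Critical points: x = -1 (local minimum); x = 7 (local maximum)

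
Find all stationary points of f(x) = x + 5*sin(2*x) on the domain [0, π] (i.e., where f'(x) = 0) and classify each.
f'(x) = 10*cos(2*x) + 1

Solve f'(x) = 0 on [0, π]:
  f'(x) = 0 ⇔ cos(2*x) = -1/10, i.e. 2*x = ±arccos(-1/10) + 2nπ; keep the solutions lying in [0, π].
  ⇒ x = acos(-1/10)/2 ≈ 0.8355, pi - acos(-1/10)/2 ≈ 2.3061

f''(x) = -20*sin(2*x)
Second-derivative test at each critical point:
  f''(0.8355) = -19.8997 < 0 → local maximum
  f''(2.3061) = 19.8997 > 0 → local minimum

Critical points: x = acos(-1/10)/2 ≈ 0.8355 (local maximum); x = pi - acos(-1/10)/2 ≈ 2.3061 (local minimum)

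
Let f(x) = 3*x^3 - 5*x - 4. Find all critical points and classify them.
f'(x) = 9*x^2 - 5

Solve f'(x) = 0:
  9*x^2 - 5 = 0 has no rational roots; quadratic formula: x = (0 ± √180)/18.
  ⇒ x = -sqrt(5)/3 ≈ -0.7454, sqrt(5)/3 ≈ 0.7454

f''(x) = 18*x
Second-derivative test at each critical point:
  f''(-0.7454) = -13.4164 < 0 → local maximum
  f''(0.7454) = 13.4164 > 0 → local minimum

Critical points: x = -sqrt(5)/3 ≈ -0.7454 (local maximum); x = sqrt(5)/3 ≈ 0.7454 (local minimum)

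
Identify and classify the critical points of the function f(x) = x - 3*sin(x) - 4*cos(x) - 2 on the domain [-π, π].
f'(x) = 4*sin(x) - 3*cos(x) + 1

Solve f'(x) = 0 on [-π, π]:
  f'(x) = 0 ⇔ 4*sin(x) - 3*cos(x) = -1. Write the left side as R·cos(x + φ) with R = √((-3)² + (-4)²) = 5, cos φ = -3/5, sin φ = -4/5; then cos(x + φ) = -1/5. Solve for x and keep the solutions lying in [-π, π].
  ⇒ x = -pi + atan((-6*sqrt(6) - 4)/(3 - 8*sqrt(6))) ≈ -2.2967, atan((-4 + 6*sqrt(6))/(3 + 8*sqrt(6))) ≈ 0.4421

f''(x) = 3*sin(x) + 4*cos(x)
Second-derivative test at each critical point:
  f''(-2.2967) = -4.8990 < 0 → local maximum
  f''(0.4421) = 4.8990 > 0 → local minimum

Critical points: x = -pi + atan((-6*sqrt(6) - 4)/(3 - 8*sqrt(6))) ≈ -2.2967 (local maximum); x = atan((-4 + 6*sqrt(6))/(3 + 8*sqrt(6))) ≈ 0.4421 (local minimum)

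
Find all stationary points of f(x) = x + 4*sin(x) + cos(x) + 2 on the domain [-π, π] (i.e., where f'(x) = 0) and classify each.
f'(x) = -sin(x) + 4*cos(x) + 1

Solve f'(x) = 0 on [-π, π]:
  f'(x) = 0 ⇔ -sin(x) + 4*cos(x) = -1. Write the left side as R·cos(x + φ) with R = √(4² + 1²) = sqrt(17), cos φ = 4*sqrt(17)/17, sin φ = sqrt(17)/17; then cos(x + φ) = -sqrt(17)/17. Solve for x and keep the solutions lying in [-π, π].
  ⇒ x = -pi + atan(15/8) ≈ -2.0608, pi/2 ≈ 1.5708

f''(x) = -4*sin(x) - cos(x)
Second-derivative test at each critical point:
  f''(-2.0608) = 4 > 0 → local minimum
  f''(1.5708) = -4 < 0 → local maximum

Critical points: x = -pi + atan(15/8) ≈ -2.0608 (local minimum); x = pi/2 ≈ 1.5708 (local maximum)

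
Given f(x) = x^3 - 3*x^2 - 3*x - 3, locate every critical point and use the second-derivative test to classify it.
f'(x) = 3*x^2 - 6*x - 3

Solve f'(x) = 0:
  Factor: 3*x^2 - 6*x - 3 = 3*(x^2 - 2*x - 1); x^2 - 2*x - 1 = 0 has no rational roots; quadratic formula: x = (2 ± √8)/2.
  ⇒ x = 1 - sqrt(2) ≈ -0.4142, 1 + sqrt(2) ≈ 2.4142

f''(x) = 6*x - 6
Second-derivative test at each critical point:
  f''(-0.4142) = -8.4853 < 0 → local maximum
  f''(2.4142) = 8.4853 > 0 → local minimum

Critical points: x = 1 - sqrt(2) ≈ -0.4142 (local maximum); x = 1 + sqrt(2) ≈ 2.4142 (local minimum)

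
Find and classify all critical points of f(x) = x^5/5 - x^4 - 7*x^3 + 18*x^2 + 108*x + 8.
f'(x) = x^4 - 4*x^3 - 21*x^2 + 36*x + 108

Solve f'(x) = 0:
  Factor: x^4 - 4*x^3 - 21*x^2 + 36*x + 108 = (x - 6)*(x - 3)*(x + 2)*(x + 3) = 0.
  ⇒ x = -3, -2, 3, 6

f''(x) = 4*x^3 - 12*x^2 - 42*x + 36
Second-derivative test at each critical point:
  f''(-3) = -54 < 0 → local maximum
  f''(-2) = 40 > 0 → local minimum
  f''(3) = -90 < 0 → local maximum
  f''(6) = 216 > 0 → local minimum

Critical points: x = -3 (local maximum); x = -2 (local minimum); x = 3 (local maximum); x = 6 (local minimum)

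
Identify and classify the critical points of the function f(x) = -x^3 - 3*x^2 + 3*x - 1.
f'(x) = -3*x^2 - 6*x + 3

Solve f'(x) = 0:
  Factor: -3*x^2 - 6*x + 3 = -3*(x^2 + 2*x - 1); x^2 + 2*x - 1 = 0 has no rational roots; quadratic formula: x = (-2 ± √8)/2.
  ⇒ x = -sqrt(2) - 1 ≈ -2.4142, -1 + sqrt(2) ≈ 0.4142

f''(x) = -6*x - 6
Second-derivative test at each critical point:
  f''(-2.4142) = 8.4853 > 0 → local minimum
  f''(0.4142) = -8.4853 < 0 → local maximum

Critical points: x = -sqrt(2) - 1 ≈ -2.4142 (local minimum); x = -1 + sqrt(2) ≈ 0.4142 (local maximum)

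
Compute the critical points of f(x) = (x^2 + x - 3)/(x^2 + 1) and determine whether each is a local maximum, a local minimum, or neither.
f'(x) = (-x^2 + 8*x + 1)/(x^4 + 2*x^2 + 1)

Solve f'(x) = 0:
  f'(x) = -(x^2 - 8*x - 1)/(x^2 + 1)^2; the denominator is positive wherever f is defined, so f'(x) = 0 ⇔ -x^2 + 8*x + 1 = 0.
  x^2 - 8*x - 1 = 0 has no rational roots; quadratic formula: x = (8 ± √68)/2.
  ⇒ x = 4 - sqrt(17) ≈ -0.1231, 4 + sqrt(17) ≈ 8.1231

f''(x) = 2*(x^3 - 12*x^2 - 3*x + 4)/(x^6 + 3*x^4 + 3*x^2 + 1)
Second-derivative test at each critical point:
  f''(-0.1231) = 8.0018 > 0 → local minimum
  f''(8.1231) = -0.0018 < 0 → local maximum

Critical points: x = 4 - sqrt(17) ≈ -0.1231 (local minimum); x = 4 + sqrt(17) ≈ 8.1231 (local maximum)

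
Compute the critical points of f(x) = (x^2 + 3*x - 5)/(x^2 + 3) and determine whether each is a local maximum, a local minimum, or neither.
f'(x) = (-3*x^2 + 16*x + 9)/(x^4 + 6*x^2 + 9)

Solve f'(x) = 0:
  f'(x) = -(3*x^2 - 16*x - 9)/(x^2 + 3)^2; the denominator is positive wherever f is defined, so f'(x) = 0 ⇔ -3*x^2 + 16*x + 9 = 0.
  3*x^2 - 16*x - 9 = 0 has no rational roots; quadratic formula: x = (16 ± √364)/6.
  ⇒ x = 8/3 - sqrt(91)/3 ≈ -0.5131, 8/3 + sqrt(91)/3 ≈ 5.8465

f''(x) = 6*(x^3 - 8*x^2 - 9*x + 8)/(x^6 + 9*x^4 + 27*x^2 + 27)
Second-derivative test at each critical point:
  f''(-0.5131) = 1.7916 > 0 → local minimum
  f''(5.8465) = -0.0138 < 0 → local maximum

Critical points: x = 8/3 - sqrt(91)/3 ≈ -0.5131 (local minimum); x = 8/3 + sqrt(91)/3 ≈ 5.8465 (local maximum)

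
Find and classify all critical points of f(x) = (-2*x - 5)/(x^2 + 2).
f'(x) = 2*(x^2 + 5*x - 2)/(x^4 + 4*x^2 + 4)

Solve f'(x) = 0:
  f'(x) = 2*(x^2 + 5*x - 2)/(x^2 + 2)^2; the denominator is positive wherever f is defined, so f'(x) = 0 ⇔ 2*x^2 + 10*x - 4 = 0.
  Factor: 2*x^2 + 10*x - 4 = 2*(x^2 + 5*x - 2); x^2 + 5*x - 2 = 0 has no rational roots; quadratic formula: x = (-5 ± √33)/2.
  ⇒ x = -sqrt(33)/2 - 5/2 ≈ -5.3723, -5/2 + sqrt(33)/2 ≈ 0.3723

f''(x) = 2*(-4*x^2*(2*x + 5) + (6*x + 5)*(x^2 + 2))/(x^2 + 2)^3
Second-derivative test at each critical point:
  f''(-5.3723) = -0.0121 < 0 → local maximum
  f''(0.3723) = 2.5121 > 0 → local minimum

Critical points: x = -sqrt(33)/2 - 5/2 ≈ -5.3723 (local maximum); x = -5/2 + sqrt(33)/2 ≈ 0.3723 (local minimum)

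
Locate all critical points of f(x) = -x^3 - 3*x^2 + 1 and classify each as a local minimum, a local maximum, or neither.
f'(x) = 3*x*(-x - 2)

Solve f'(x) = 0:
  Factor: -3*x^2 - 6*x = -3*x*(x + 2) = 0.
  ⇒ x = -2, 0

f''(x) = -6*x - 6
Second-derivative test at each critical point:
  f''(-2) = 6 > 0 → local minimum
  f''(0) = -6 < 0 → local maximum

Critical points: x = -2 (local minimum); x = 0 (local maximum)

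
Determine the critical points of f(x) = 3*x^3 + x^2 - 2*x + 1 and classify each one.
f'(x) = 9*x^2 + 2*x - 2

Solve f'(x) = 0:
  9*x^2 + 2*x - 2 = 0 has no rational roots; quadratic formula: x = (-2 ± √76)/18.
  ⇒ x = -sqrt(19)/9 - 1/9 ≈ -0.5954, -1/9 + sqrt(19)/9 ≈ 0.3732

f''(x) = 18*x + 2
Second-derivative test at each critical point:
  f''(-0.5954) = -8.7178 < 0 → local maximum
  f''(0.3732) = 8.7178 > 0 → local minimum

Critical points: x = -sqrt(19)/9 - 1/9 ≈ -0.5954 (local maximum); x = -1/9 + sqrt(19)/9 ≈ 0.3732 (local minimum)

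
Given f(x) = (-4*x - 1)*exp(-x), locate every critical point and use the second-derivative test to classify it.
f'(x) = (4*x - 3)*exp(-x)

Solve f'(x) = 0:
  f'(x) = (4*x - 3)·exp(-x) and exp(-x) > 0 for every x, so f'(x) = 0 ⇔ 4*x - 3 = 0.
  4*x - 3 = 0.
  ⇒ x = 3/4

f''(x) = (7 - 4*x)*exp(-x)
Second-derivative test at each critical point:
  f''(3/4) = 1.8895 > 0 → local minimum

Critical points: x = 3/4 (local minimum)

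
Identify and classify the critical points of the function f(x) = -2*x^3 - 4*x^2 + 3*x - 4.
f'(x) = -6*x^2 - 8*x + 3

Solve f'(x) = 0:
  6*x^2 + 8*x - 3 = 0 has no rational roots; quadratic formula: x = (-8 ± √136)/12.
  ⇒ x = -sqrt(34)/6 - 2/3 ≈ -1.6385, -2/3 + sqrt(34)/6 ≈ 0.3052

f''(x) = -12*x - 8
Second-derivative test at each critical point:
  f''(-1.6385) = 11.6619 > 0 → local minimum
  f''(0.3052) = -11.6619 < 0 → local maximum

Critical points: x = -sqrt(34)/6 - 2/3 ≈ -1.6385 (local minimum); x = -2/3 + sqrt(34)/6 ≈ 0.3052 (local maximum)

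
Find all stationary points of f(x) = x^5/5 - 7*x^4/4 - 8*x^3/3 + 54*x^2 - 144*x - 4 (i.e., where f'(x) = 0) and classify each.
f'(x) = x^4 - 7*x^3 - 8*x^2 + 108*x - 144

Solve f'(x) = 0:
  Factor: x^4 - 7*x^3 - 8*x^2 + 108*x - 144 = (x - 6)*(x - 3)*(x - 2)*(x + 4) = 0.
  ⇒ x = -4, 2, 3, 6

f''(x) = 4*x^3 - 21*x^2 - 16*x + 108
Second-derivative test at each critical point:
  f''(-4) = -420 < 0 → local maximum
  f''(2) = 24 > 0 → local minimum
  f''(3) = -21 < 0 → local maximum
  f''(6) = 120 > 0 → local minimum

Critical points: x = -4 (local maximum); x = 2 (local minimum); x = 3 (local maximum); x = 6 (local minimum)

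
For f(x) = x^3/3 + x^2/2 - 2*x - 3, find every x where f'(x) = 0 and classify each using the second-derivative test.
f'(x) = x^2 + x - 2

Solve f'(x) = 0:
  Factor: x^2 + x - 2 = (x - 1)*(x + 2) = 0.
  ⇒ x = -2, 1

f''(x) = 2*x + 1
Second-derivative test at each critical point:
  f''(-2) = -3 < 0 → local maximum
  f''(1) = 3 > 0 → local minimum

Critical points: x = -2 (local maximum); x = 1 (local minimum)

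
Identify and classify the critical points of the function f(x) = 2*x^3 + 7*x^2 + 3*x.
f'(x) = 6*x^2 + 14*x + 3

Solve f'(x) = 0:
  6*x^2 + 14*x + 3 = 0 has no rational roots; quadratic formula: x = (-14 ± √124)/12.
  ⇒ x = -7/6 - sqrt(31)/6 ≈ -2.0946, -7/6 + sqrt(31)/6 ≈ -0.2387

f''(x) = 12*x + 14
Second-derivative test at each critical point:
  f''(-2.0946) = -11.1355 < 0 → local maximum
  f''(-0.2387) = 11.1355 > 0 → local minimum

Critical points: x = -7/6 - sqrt(31)/6 ≈ -2.0946 (local maximum); x = -7/6 + sqrt(31)/6 ≈ -0.2387 (local minimum)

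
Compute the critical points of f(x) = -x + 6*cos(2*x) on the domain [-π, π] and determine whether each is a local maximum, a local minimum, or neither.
f'(x) = -12*sin(2*x) - 1

Solve f'(x) = 0 on [-π, π]:
  f'(x) = 0 ⇔ sin(2*x) = -1/12, i.e. 2*x = arcsin(-1/12) + 2nπ or 2*x = π − arcsin(-1/12) + 2nπ; keep the solutions lying in [-π, π].
  ⇒ x = -pi/2 + asin(1/12)/2 ≈ -1.5291, -asin(1/12)/2 ≈ -0.0417, asin(1/12)/2 + pi/2 ≈ 1.6125, pi - asin(1/12)/2 ≈ 3.0999

f''(x) = -24*cos(2*x)
Second-derivative test at each critical point:
  f''(-1.5291) = 23.9165 > 0 → local minimum
  f''(-0.0417) = -23.9165 < 0 → local maximum
  f''(1.6125) = 23.9165 > 0 → local minimum
  f''(3.0999) = -23.9165 < 0 → local maximum

Critical points: x = -pi/2 + asin(1/12)/2 ≈ -1.5291 (local minimum); x = -asin(1/12)/2 ≈ -0.0417 (local maximum); x = asin(1/12)/2 + pi/2 ≈ 1.6125 (local minimum); x = pi - asin(1/12)/2 ≈ 3.0999 (local maximum)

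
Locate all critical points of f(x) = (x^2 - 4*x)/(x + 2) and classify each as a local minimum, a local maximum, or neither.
f'(x) = (x^2 + 4*x - 8)/(x^2 + 4*x + 4)

Solve f'(x) = 0:
  f'(x) = (x^2 + 4*x - 8)/(x + 2)^2; the denominator is positive wherever f is defined, so f'(x) = 0 ⇔ x^2 + 4*x - 8 = 0.
  x^2 + 4*x - 8 = 0 has no rational roots; quadratic formula: x = (-4 ± √48)/2.
  ⇒ x = -2*sqrt(3) - 2 ≈ -5.4641, -2 + 2*sqrt(3) ≈ 1.4641

f''(x) = 24/(x^3 + 6*x^2 + 12*x + 8)
Second-derivative test at each critical point:
  f''(-5.4641) = -0.5774 < 0 → local maximum
  f''(1.4641) = 0.5774 > 0 → local minimum

Critical points: x = -2*sqrt(3) - 2 ≈ -5.4641 (local maximum); x = -2 + 2*sqrt(3) ≈ 1.4641 (local minimum)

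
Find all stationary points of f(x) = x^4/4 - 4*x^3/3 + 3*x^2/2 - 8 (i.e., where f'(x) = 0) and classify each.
f'(x) = x*(x^2 - 4*x + 3)

Solve f'(x) = 0:
  Factor: x^3 - 4*x^2 + 3*x = x*(x - 3)*(x - 1) = 0.
  ⇒ x = 0, 1, 3

f''(x) = 3*x^2 - 8*x + 3
Second-derivative test at each critical point:
  f''(0) = 3 > 0 → local minimum
  f''(1) = -2 < 0 → local maximum
  f''(3) = 6 > 0 → local minimum

Critical points: x = 0 (local minimum); x = 1 (local maximum); x = 3 (local minimum)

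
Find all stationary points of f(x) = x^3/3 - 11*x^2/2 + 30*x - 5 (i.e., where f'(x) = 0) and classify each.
f'(x) = x^2 - 11*x + 30

Solve f'(x) = 0:
  Factor: x^2 - 11*x + 30 = (x - 6)*(x - 5) = 0.
  ⇒ x = 5, 6

f''(x) = 2*x - 11
Second-derivative test at each critical point:
  f''(5) = -1 < 0 → local maximum
  f''(6) = 1 > 0 → local minimum

Critical points: x = 5 (local maximum); x = 6 (local minimum)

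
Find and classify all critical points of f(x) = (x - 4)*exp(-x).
f'(x) = (5 - x)*exp(-x)

Solve f'(x) = 0:
  f'(x) = (5 - x)·exp(-x) and exp(-x) > 0 for every x, so f'(x) = 0 ⇔ 5 - x = 0.
  5 - x = 0.
  ⇒ x = 5

f''(x) = (x - 6)*exp(-x)
Second-derivative test at each critical point:
  f''(5) = -0.0067 < 0 → local maximum

Critical points: x = 5 (local maximum)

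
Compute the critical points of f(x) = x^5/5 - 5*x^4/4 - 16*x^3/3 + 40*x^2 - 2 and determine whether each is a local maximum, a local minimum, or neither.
f'(x) = x*(x^3 - 5*x^2 - 16*x + 80)

Solve f'(x) = 0:
  Factor: x^4 - 5*x^3 - 16*x^2 + 80*x = x*(x - 5)*(x - 4)*(x + 4) = 0.
  ⇒ x = -4, 0, 4, 5

f''(x) = 4*x^3 - 15*x^2 - 32*x + 80
Second-derivative test at each critical point:
  f''(-4) = -288 < 0 → local maximum
  f''(0) = 80 > 0 → local minimum
  f''(4) = -32 < 0 → local maximum
  f''(5) = 45 > 0 → local minimum

Critical points: x = -4 (local maximum); x = 0 (local minimum); x = 4 (local maximum); x = 5 (local minimum)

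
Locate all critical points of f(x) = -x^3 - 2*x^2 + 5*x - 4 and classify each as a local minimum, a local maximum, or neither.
f'(x) = -3*x^2 - 4*x + 5

Solve f'(x) = 0:
  3*x^2 + 4*x - 5 = 0 has no rational roots; quadratic formula: x = (-4 ± √76)/6.
  ⇒ x = -sqrt(19)/3 - 2/3 ≈ -2.1196, -2/3 + sqrt(19)/3 ≈ 0.7863

f''(x) = -6*x - 4
Second-derivative test at each critical point:
  f''(-2.1196) = 8.7178 > 0 → local minimum
  f''(0.7863) = -8.7178 < 0 → local maximum

Critical points: x = -sqrt(19)/3 - 2/3 ≈ -2.1196 (local minimum); x = -2/3 + sqrt(19)/3 ≈ 0.7863 (local maximum)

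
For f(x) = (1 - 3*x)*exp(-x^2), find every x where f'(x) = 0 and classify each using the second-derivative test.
f'(x) = (2*x*(3*x - 1) - 3)*exp(-x^2)

Solve f'(x) = 0:
  f'(x) = (6*x^2 - 2*x - 3)·exp(-x^2) and exp(-x^2) > 0 for every x, so f'(x) = 0 ⇔ 6*x^2 - 2*x - 3 = 0.
  6*x^2 - 2*x - 3 = 0 has no rational roots; quadratic formula: x = (2 ± √76)/12.
  ⇒ x = 1/6 - sqrt(19)/6 ≈ -0.5598, 1/6 + sqrt(19)/6 ≈ 0.8931

f''(x) = 2*(2*x^2*(1 - 3*x) + 9*x - 1)*exp(-x^2)
Second-derivative test at each critical point:
  f''(-0.5598) = -6.3724 < 0 → local maximum
  f''(0.8931) = 3.9261 > 0 → local minimum

Critical points: x = 1/6 - sqrt(19)/6 ≈ -0.5598 (local maximum); x = 1/6 + sqrt(19)/6 ≈ 0.8931 (local minimum)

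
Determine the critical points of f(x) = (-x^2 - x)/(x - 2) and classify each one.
f'(x) = (-x^2 + 4*x + 2)/(x^2 - 4*x + 4)

Solve f'(x) = 0:
  f'(x) = -(x^2 - 4*x - 2)/(x - 2)^2; the denominator is positive wherever f is defined, so f'(x) = 0 ⇔ -x^2 + 4*x + 2 = 0.
  x^2 - 4*x - 2 = 0 has no rational roots; quadratic formula: x = (4 ± √24)/2.
  ⇒ x = 2 - sqrt(6) ≈ -0.4495, 2 + sqrt(6) ≈ 4.4495

f''(x) = -12/(x^3 - 6*x^2 + 12*x - 8)
Second-derivative test at each critical point:
  f''(-0.4495) = 0.8165 > 0 → local minimum
  f''(4.4495) = -0.8165 < 0 → local maximum

Critical points: x = 2 - sqrt(6) ≈ -0.4495 (local minimum); x = 2 + sqrt(6) ≈ 4.4495 (local maximum)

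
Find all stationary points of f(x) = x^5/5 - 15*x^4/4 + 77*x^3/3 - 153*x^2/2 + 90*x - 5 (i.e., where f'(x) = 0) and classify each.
f'(x) = x^4 - 15*x^3 + 77*x^2 - 153*x + 90

Solve f'(x) = 0:
  Factor: x^4 - 15*x^3 + 77*x^2 - 153*x + 90 = (x - 6)*(x - 5)*(x - 3)*(x - 1) = 0.
  ⇒ x = 1, 3, 5, 6

f''(x) = 4*x^3 - 45*x^2 + 154*x - 153
Second-derivative test at each critical point:
  f''(1) = -40 < 0 → local maximum
  f''(3) = 12 > 0 → local minimum
  f''(5) = -8 < 0 → local maximum
  f''(6) = 15 > 0 → local minimum

Critical points: x = 1 (local maximum); x = 3 (local minimum); x = 5 (local maximum); x = 6 (local minimum)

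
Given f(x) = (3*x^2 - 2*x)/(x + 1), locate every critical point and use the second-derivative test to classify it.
f'(x) = (3*x^2 + 6*x - 2)/(x^2 + 2*x + 1)

Solve f'(x) = 0:
  f'(x) = (3*x^2 + 6*x - 2)/(x + 1)^2; the denominator is positive wherever f is defined, so f'(x) = 0 ⇔ 3*x^2 + 6*x - 2 = 0.
  3*x^2 + 6*x - 2 = 0 has no rational roots; quadratic formula: x = (-6 ± √60)/6.
  ⇒ x = -sqrt(15)/3 - 1 ≈ -2.2910, -1 + sqrt(15)/3 ≈ 0.2910

f''(x) = 10/(x^3 + 3*x^2 + 3*x + 1)
Second-derivative test at each critical point:
  f''(-2.2910) = -4.6476 < 0 → local maximum
  f''(0.2910) = 4.6476 > 0 → local minimum

Critical points: x = -sqrt(15)/3 - 1 ≈ -2.2910 (local maximum); x = -1 + sqrt(15)/3 ≈ 0.2910 (local minimum)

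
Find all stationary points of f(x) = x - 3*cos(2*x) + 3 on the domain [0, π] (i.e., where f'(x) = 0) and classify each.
f'(x) = 6*sin(2*x) + 1

Solve f'(x) = 0 on [0, π]:
  f'(x) = 0 ⇔ sin(2*x) = -1/6, i.e. 2*x = arcsin(-1/6) + 2nπ or 2*x = π − arcsin(-1/6) + 2nπ; keep the solutions lying in [0, π].
  ⇒ x = asin(1/6)/2 + pi/2 ≈ 1.6545, pi - asin(1/6)/2 ≈ 3.0579

f''(x) = 12*cos(2*x)
Second-derivative test at each critical point:
  f''(1.6545) = -11.8322 < 0 → local maximum
  f''(3.0579) = 11.8322 > 0 → local minimum

Critical points: x = asin(1/6)/2 + pi/2 ≈ 1.6545 (local maximum); x = pi - asin(1/6)/2 ≈ 3.0579 (local minimum)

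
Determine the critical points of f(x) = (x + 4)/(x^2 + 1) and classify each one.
f'(x) = (x^2 - 2*x*(x + 4) + 1)/(x^2 + 1)^2

Solve f'(x) = 0:
  f'(x) = -(x^2 + 8*x - 1)/(x^2 + 1)^2; the denominator is positive wherever f is defined, so f'(x) = 0 ⇔ -x^2 - 8*x + 1 = 0.
  x^2 + 8*x - 1 = 0 has no rational roots; quadratic formula: x = (-8 ± √68)/2.
  ⇒ x = -sqrt(17) - 4 ≈ -8.1231, -4 + sqrt(17) ≈ 0.1231

f''(x) = 2*(4*x^2*(x + 4) - (3*x + 4)*(x^2 + 1))/(x^2 + 1)^3
Second-derivative test at each critical point:
  f''(-8.1231) = 0.0018 > 0 → local minimum
  f''(0.1231) = -8.0018 < 0 → local maximum

Critical points: x = -sqrt(17) - 4 ≈ -8.1231 (local minimum); x = -4 + sqrt(17) ≈ 0.1231 (local maximum)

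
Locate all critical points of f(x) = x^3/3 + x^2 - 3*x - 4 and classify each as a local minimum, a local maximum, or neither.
f'(x) = x^2 + 2*x - 3

Solve f'(x) = 0:
  Factor: x^2 + 2*x - 3 = (x - 1)*(x + 3) = 0.
  ⇒ x = -3, 1

f''(x) = 2*x + 2
Second-derivative test at each critical point:
  f''(-3) = -4 < 0 → local maximum
  f''(1) = 4 > 0 → local minimum

Critical points: x = -3 (local maximum); x = 1 (local minimum)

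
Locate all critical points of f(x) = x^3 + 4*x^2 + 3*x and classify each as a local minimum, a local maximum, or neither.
f'(x) = 3*x^2 + 8*x + 3

Solve f'(x) = 0:
  3*x^2 + 8*x + 3 = 0 has no rational roots; quadratic formula: x = (-8 ± √28)/6.
  ⇒ x = -4/3 - sqrt(7)/3 ≈ -2.2153, -4/3 + sqrt(7)/3 ≈ -0.4514

f''(x) = 6*x + 8
Second-derivative test at each critical point:
  f''(-2.2153) = -5.2915 < 0 → local maximum
  f''(-0.4514) = 5.2915 > 0 → local minimum

Critical points: x = -4/3 - sqrt(7)/3 ≈ -2.2153 (local maximum); x = -4/3 + sqrt(7)/3 ≈ -0.4514 (local minimum)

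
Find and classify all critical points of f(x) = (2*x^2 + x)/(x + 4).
f'(x) = 2*(x^2 + 8*x + 2)/(x^2 + 8*x + 16)

Solve f'(x) = 0:
  f'(x) = 2*(x^2 + 8*x + 2)/(x + 4)^2; the denominator is positive wherever f is defined, so f'(x) = 0 ⇔ 2*x^2 + 16*x + 4 = 0.
  Factor: 2*x^2 + 16*x + 4 = 2*(x^2 + 8*x + 2); x^2 + 8*x + 2 = 0 has no rational roots; quadratic formula: x = (-8 ± √56)/2.
  ⇒ x = -4 - sqrt(14) ≈ -7.7417, -4 + sqrt(14) ≈ -0.2583

f''(x) = 56/(x^3 + 12*x^2 + 48*x + 64)
Second-derivative test at each critical point:
  f''(-7.7417) = -1.0690 < 0 → local maximum
  f''(-0.2583) = 1.0690 > 0 → local minimum

Critical points: x = -4 - sqrt(14) ≈ -7.7417 (local maximum); x = -4 + sqrt(14) ≈ -0.2583 (local minimum)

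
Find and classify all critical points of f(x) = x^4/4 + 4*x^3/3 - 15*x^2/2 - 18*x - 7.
f'(x) = x^3 + 4*x^2 - 15*x - 18

Solve f'(x) = 0:
  Factor: x^3 + 4*x^2 - 15*x - 18 = (x - 3)*(x + 1)*(x + 6) = 0.
  ⇒ x = -6, -1, 3

f''(x) = 3*x^2 + 8*x - 15
Second-derivative test at each critical point:
  f''(-6) = 45 > 0 → local minimum
  f''(-1) = -20 < 0 → local maximum
  f''(3) = 36 > 0 → local minimum

Critical points: x = -6 (local minimum); x = -1 (local maximum); x = 3 (local minimum)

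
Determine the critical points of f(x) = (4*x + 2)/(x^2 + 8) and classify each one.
f'(x) = 4*(-x^2 - x + 8)/(x^4 + 16*x^2 + 64)

Solve f'(x) = 0:
  f'(x) = -4*(x^2 + x - 8)/(x^2 + 8)^2; the denominator is positive wherever f is defined, so f'(x) = 0 ⇔ -4*x^2 - 4*x + 32 = 0.
  Factor: -4*x^2 - 4*x + 32 = -4*(x^2 + x - 8); x^2 + x - 8 = 0 has no rational roots; quadratic formula: x = (-1 ± √33)/2.
  ⇒ x = -sqrt(33)/2 - 1/2 ≈ -3.3723, -1/2 + sqrt(33)/2 ≈ 2.3723

f''(x) = 4*(4*x^2*(2*x + 1) - (6*x + 1)*(x^2 + 8))/(x^2 + 8)^3
Second-derivative test at each critical point:
  f''(-3.3723) = 0.0612 > 0 → local minimum
  f''(2.3723) = -0.1237 < 0 → local maximum

Critical points: x = -sqrt(33)/2 - 1/2 ≈ -3.3723 (local minimum); x = -1/2 + sqrt(33)/2 ≈ 2.3723 (local maximum)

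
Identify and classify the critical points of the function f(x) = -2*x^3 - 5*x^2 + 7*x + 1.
f'(x) = -6*x^2 - 10*x + 7

Solve f'(x) = 0:
  6*x^2 + 10*x - 7 = 0 has no rational roots; quadratic formula: x = (-10 ± √268)/12.
  ⇒ x = -sqrt(67)/6 - 5/6 ≈ -2.1976, -5/6 + sqrt(67)/6 ≈ 0.5309

f''(x) = -12*x - 10
Second-derivative test at each critical point:
  f''(-2.1976) = 16.3707 > 0 → local minimum
  f''(0.5309) = -16.3707 < 0 → local maximum

Critical points: x = -sqrt(67)/6 - 5/6 ≈ -2.1976 (local minimum); x = -5/6 + sqrt(67)/6 ≈ 0.5309 (local maximum)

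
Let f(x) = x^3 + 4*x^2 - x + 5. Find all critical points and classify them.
f'(x) = 3*x^2 + 8*x - 1

Solve f'(x) = 0:
  3*x^2 + 8*x - 1 = 0 has no rational roots; quadratic formula: x = (-8 ± √76)/6.
  ⇒ x = -sqrt(19)/3 - 4/3 ≈ -2.7863, -4/3 + sqrt(19)/3 ≈ 0.1196

f''(x) = 6*x + 8
Second-derivative test at each critical point:
  f''(-2.7863) = -8.7178 < 0 → local maximum
  f''(0.1196) = 8.7178 > 0 → local minimum

Critical points: x = -sqrt(19)/3 - 4/3 ≈ -2.7863 (local maximum); x = -4/3 + sqrt(19)/3 ≈ 0.1196 (local minimum)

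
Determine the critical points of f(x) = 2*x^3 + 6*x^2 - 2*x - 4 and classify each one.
f'(x) = 6*x^2 + 12*x - 2

Solve f'(x) = 0:
  Factor: 6*x^2 + 12*x - 2 = 2*(3*x^2 + 6*x - 1); 3*x^2 + 6*x - 1 = 0 has no rational roots; quadratic formula: x = (-6 ± √48)/6.
  ⇒ x = -2*sqrt(3)/3 - 1 ≈ -2.1547, -1 + 2*sqrt(3)/3 ≈ 0.1547

f''(x) = 12*x + 12
Second-derivative test at each critical point:
  f''(-2.1547) = -13.8564 < 0 → local maximum
  f''(0.1547) = 13.8564 > 0 → local minimum

Critical points: x = -2*sqrt(3)/3 - 1 ≈ -2.1547 (local maximum); x = -1 + 2*sqrt(3)/3 ≈ 0.1547 (local minimum)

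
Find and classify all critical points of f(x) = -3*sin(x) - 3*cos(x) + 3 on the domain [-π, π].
f'(x) = -3*sqrt(2)*cos(x + pi/4)

Solve f'(x) = 0 on [-π, π]:
  f'(x) = 0 ⇔ -3*cos(x) = -3*sin(x) ⇔ tan(x) = 1, i.e. x = arctan(1) + nπ; keep the solutions lying in [-π, π].
  ⇒ x = -3*pi/4 ≈ -2.3562, pi/4 ≈ 0.7854

f''(x) = 3*sqrt(2)*sin(x + pi/4)
Second-derivative test at each critical point:
  f''(-2.3562) = -4.2426 < 0 → local maximum
  f''(0.7854) = 4.2426 > 0 → local minimum

Critical points: x = -3*pi/4 ≈ -2.3562 (local maximum); x = pi/4 ≈ 0.7854 (local minimum)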